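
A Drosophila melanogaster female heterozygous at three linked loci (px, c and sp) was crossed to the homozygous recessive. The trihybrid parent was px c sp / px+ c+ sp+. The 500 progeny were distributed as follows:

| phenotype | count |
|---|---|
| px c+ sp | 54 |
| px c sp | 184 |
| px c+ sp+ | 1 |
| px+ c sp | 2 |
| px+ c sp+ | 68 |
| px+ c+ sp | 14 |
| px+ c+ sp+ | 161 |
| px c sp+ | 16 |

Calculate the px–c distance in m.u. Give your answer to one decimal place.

The two rarest classes, px+ c sp and px c+ sp+, are the double crossovers. Comparing them with the parentals, only the px allele has switched, so px is the middle locus and the order is c – px – sp.
Crossovers in the c–px interval produce the single-crossover classes px c+ sp and px+ c sp+ (54 + 68 = 122) plus the double crossovers (3).
RF(c–px) = (122 + 3) / 500 = 125/500 = 0.2500 → 25.0 m.u.

25.0 m.u.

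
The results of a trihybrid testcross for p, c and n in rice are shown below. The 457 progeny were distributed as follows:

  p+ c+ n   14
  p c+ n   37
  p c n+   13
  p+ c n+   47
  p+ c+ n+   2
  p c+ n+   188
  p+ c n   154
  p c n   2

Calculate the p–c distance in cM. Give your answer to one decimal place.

The two most frequent reciprocal classes, p+ c n and p c+ n+, are the parental types, so the F1 was p+ c n / p c+ n+.
The two rarest classes, p c n and p+ c+ n+, are the double crossovers. Comparing them with the parentals, only the p allele has switched, so p is the middle locus and the order is n – p – c.
Crossovers in the p–c interval produce the single-crossover classes p+ c+ n and p c n+ (14 + 13 = 27) plus the double crossovers (4).
RF(p–c) = (27 + 4) / 457 = 31/457 = 0.0678 → 6.8 cM.

6.8 cM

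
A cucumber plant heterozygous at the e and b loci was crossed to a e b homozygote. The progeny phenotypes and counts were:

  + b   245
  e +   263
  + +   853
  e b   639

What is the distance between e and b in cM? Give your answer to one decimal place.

25.4 cM

The two most frequent classes, + + (853) and e b (639), are the parental types, so the F1 was + + / e b.
The recombinant classes are + b and e +: 245 + 263 = 508.
Recombination frequency = 508/2000 = 0.2540 ≈ 25.4%, i.e. 25.4 cM.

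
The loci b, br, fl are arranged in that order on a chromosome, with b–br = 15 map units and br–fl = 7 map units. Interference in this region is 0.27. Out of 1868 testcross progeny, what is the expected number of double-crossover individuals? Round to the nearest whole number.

14

Map distances give recombination frequencies of 0.150 and 0.070 for the two intervals.
With interference 0.27 (so coincidence = 0.73), expected double-crossover frequency = 0.150 × 0.070 × 0.73 = 0.00766.
Expected number = 0.00766 × 1868 = 14.32 ≈ 14.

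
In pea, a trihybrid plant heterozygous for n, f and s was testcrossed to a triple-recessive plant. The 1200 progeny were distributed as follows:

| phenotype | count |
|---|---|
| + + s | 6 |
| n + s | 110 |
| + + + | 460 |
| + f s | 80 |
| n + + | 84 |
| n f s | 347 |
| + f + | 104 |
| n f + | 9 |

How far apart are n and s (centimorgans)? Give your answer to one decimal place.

The two most frequent reciprocal classes, n f s and + + +, are the parental types, so the F1 was n f s / + + +.
The two rarest classes, n f + and + + s, are the double crossovers. Comparing them with the parentals, only the s allele has switched, so s is the middle locus and the order is f – s – n.
Crossovers in the s–n interval produce the single-crossover classes + f s and n + + (80 + 84 = 164) plus the double crossovers (15).
RF(s–n) = (164 + 15) / 1200 = 179/1200 = 0.1492 → 14.9 centimorgans.

14.9 centimorgans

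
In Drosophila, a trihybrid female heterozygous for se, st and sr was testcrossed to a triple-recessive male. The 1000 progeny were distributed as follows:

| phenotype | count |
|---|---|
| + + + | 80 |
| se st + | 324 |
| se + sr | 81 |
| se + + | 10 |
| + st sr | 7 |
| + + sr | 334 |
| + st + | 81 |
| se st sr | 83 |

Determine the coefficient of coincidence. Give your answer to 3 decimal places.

The two most frequent reciprocal classes, se st + and + + sr, are the parental types, so the F1 was se st + / + + sr.
The two rarest classes, se + + and + st sr, are the double crossovers. Comparing them with the parentals, only the st allele has switched, so st is the middle locus and the order is sr – st – se.
sr–st: (163 + 17)/1000 = 0.1800; st–se: (162 + 17)/1000 = 0.1790.
Expected DCO frequency = 0.1800 × 0.1790 ≈ 0.03222; observed = 17/1000 ≈ 0.01700.
Coefficient of coincidence = 0.01700/0.03222 ≈ 0.528.

0.528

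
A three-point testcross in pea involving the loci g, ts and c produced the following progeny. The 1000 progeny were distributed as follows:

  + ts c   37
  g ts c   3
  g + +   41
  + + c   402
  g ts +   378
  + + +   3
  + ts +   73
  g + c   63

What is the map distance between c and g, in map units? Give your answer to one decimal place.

The two most frequent reciprocal classes, + + c and g ts +, are the parental types, so the F1 was + + c / g ts +.
The two rarest classes, + + + and g ts c, are the double crossovers. Comparing them with the parentals, only the c allele has switched, so c is the middle locus and the order is ts – c – g.
Crossovers in the c–g interval produce the single-crossover classes g + c and + ts + (63 + 73 = 136) plus the double crossovers (6).
RF(c–g) = (136 + 6) / 1000 = 142/1000 = 0.1420 → 14.2 map units.

14.2 map units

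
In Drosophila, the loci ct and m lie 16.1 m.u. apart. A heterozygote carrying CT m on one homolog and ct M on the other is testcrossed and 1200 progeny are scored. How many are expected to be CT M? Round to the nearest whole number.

97

A map distance of 16.1 m.u. corresponds to a recombination frequency of 0.161.
The F1 is CT m / ct M, so CT M is a recombinant gamete class with expected frequency r/2 = 0.161/2 = 0.0805.
Expected number = 0.0805 × 1200 = 96.60 ≈ 97.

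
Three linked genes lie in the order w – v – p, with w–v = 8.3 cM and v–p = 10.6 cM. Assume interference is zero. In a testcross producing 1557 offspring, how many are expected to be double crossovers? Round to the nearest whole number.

14

Map distances give recombination frequencies of 0.083 and 0.106 for the two intervals.
With no interference, expected double-crossover frequency = 0.083 × 0.106 = 0.00880.
Expected number = 0.00880 × 1557 = 13.70 ≈ 14.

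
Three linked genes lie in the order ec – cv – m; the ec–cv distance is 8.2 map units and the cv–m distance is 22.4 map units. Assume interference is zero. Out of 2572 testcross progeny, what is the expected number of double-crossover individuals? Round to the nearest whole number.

Map distances give recombination frequencies of 0.082 and 0.224 for the two intervals.
With no interference, expected double-crossover frequency = 0.082 × 0.224 = 0.01837.
Expected number = 0.01837 × 2572 = 47.24 ≈ 47.

47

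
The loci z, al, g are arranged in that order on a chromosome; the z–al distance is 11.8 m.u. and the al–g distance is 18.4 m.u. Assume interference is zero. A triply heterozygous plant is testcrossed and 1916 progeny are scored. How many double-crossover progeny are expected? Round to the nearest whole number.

42

Map distances give recombination frequencies of 0.118 and 0.184 for the two intervals.
With no interference, expected double-crossover frequency = 0.118 × 0.184 = 0.02171.
Expected number = 0.02171 × 1916 = 41.60 ≈ 42.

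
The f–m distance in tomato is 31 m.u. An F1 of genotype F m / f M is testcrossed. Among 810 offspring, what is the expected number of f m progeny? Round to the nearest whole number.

A map distance of 31 m.u. corresponds to a recombination frequency of 0.310.
The F1 is F m / f M, so f m is a recombinant gamete class with expected frequency r/2 = 0.310/2 = 0.1550.
Expected number = 0.1550 × 810 = 125.55 ≈ 126.

126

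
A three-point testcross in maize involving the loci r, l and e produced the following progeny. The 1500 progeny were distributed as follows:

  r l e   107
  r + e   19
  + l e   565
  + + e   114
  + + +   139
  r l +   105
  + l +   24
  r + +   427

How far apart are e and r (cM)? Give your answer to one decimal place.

19.3 cM

The two most frequent reciprocal classes, r + + and + l e, are the parental types, so the F1 was r + + / + l e.
The two rarest classes, r + e and + l +, are the double crossovers. Comparing them with the parentals, only the e allele has switched, so e is the middle locus and the order is l – e – r.
Crossovers in the e–r interval produce the single-crossover classes + + + and r l e (139 + 107 = 246) plus the double crossovers (43).
RF(e–r) = (246 + 43) / 1500 = 289/1500 = 0.1927 → 19.3 cM.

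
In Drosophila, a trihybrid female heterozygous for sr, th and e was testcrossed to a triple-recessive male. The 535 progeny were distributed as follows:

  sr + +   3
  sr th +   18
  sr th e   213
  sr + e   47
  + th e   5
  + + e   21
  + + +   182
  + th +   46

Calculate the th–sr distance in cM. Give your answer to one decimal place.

18.9 cM

The two most frequent reciprocal classes, + + + and sr th e, are the parental types, so the F1 was + + + / sr th e.
The two rarest classes, sr + + and + th e, are the double crossovers. Comparing them with the parentals, only the sr allele has switched, so sr is the middle locus and the order is th – sr – e.
Crossovers in the th–sr interval produce the single-crossover classes + th + and sr + e (46 + 47 = 93) plus the double crossovers (8).
RF(th–sr) = (93 + 8) / 535 = 101/535 = 0.1888 → 18.9 cM.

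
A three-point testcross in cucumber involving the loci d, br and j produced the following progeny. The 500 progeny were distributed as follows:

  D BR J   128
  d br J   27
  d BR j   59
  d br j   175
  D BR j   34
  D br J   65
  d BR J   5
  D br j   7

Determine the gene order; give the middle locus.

The two most frequent reciprocal classes, d br j and D BR J, are the parental types, so the F1 was d br j / D BR J.
The two rarest classes, D br j and d BR J, are the double crossovers. Comparing them with the parentals, only the d allele has switched, so d is the middle locus and the order is br – d – j.

d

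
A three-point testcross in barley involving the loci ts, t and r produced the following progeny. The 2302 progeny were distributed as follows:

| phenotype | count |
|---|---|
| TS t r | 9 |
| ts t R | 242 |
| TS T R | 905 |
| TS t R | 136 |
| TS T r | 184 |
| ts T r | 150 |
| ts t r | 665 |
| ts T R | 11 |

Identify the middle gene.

ts

The two most frequent reciprocal classes, ts t r and TS T R, are the parental types, so the F1 was ts t r / TS T R.
The two rarest classes, TS t r and ts T R, are the double crossovers. Comparing them with the parentals, only the ts allele has switched, so ts is the middle locus and the order is t – ts – r.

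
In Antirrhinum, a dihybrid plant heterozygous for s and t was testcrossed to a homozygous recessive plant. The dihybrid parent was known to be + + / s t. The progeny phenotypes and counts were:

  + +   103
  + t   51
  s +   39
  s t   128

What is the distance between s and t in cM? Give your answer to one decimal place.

28.0 cM

The recombinant classes are + t and s +: 51 + 39 = 90.
Recombination frequency = 90/321 = 0.2804 ≈ 28.0%, i.e. 28.0 cM.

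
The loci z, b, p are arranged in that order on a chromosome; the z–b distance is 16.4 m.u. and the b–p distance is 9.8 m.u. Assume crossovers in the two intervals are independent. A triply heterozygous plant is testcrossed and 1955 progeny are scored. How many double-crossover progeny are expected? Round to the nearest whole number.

31

Map distances give recombination frequencies of 0.164 and 0.098 for the two intervals.
With no interference, expected double-crossover frequency = 0.164 × 0.098 = 0.01607.
Expected number = 0.01607 × 1955 = 31.42 ≈ 31.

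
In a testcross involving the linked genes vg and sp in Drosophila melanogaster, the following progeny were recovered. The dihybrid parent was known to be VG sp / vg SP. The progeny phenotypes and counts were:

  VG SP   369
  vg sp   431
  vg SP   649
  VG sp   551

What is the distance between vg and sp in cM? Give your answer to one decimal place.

40.0 cM

The recombinant classes are VG SP and vg sp: 369 + 431 = 800.
Recombination frequency = 800/2000 = 0.4000 ≈ 40.0%, i.e. 40.0 cM.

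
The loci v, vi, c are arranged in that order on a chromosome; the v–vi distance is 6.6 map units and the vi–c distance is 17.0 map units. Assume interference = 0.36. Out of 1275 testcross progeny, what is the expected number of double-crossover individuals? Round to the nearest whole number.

Map distances give recombination frequencies of 0.066 and 0.170 for the two intervals.
With interference 0.36 (so coincidence = 0.64), expected double-crossover frequency = 0.066 × 0.170 × 0.64 = 0.00718.
Expected number = 0.00718 × 1275 = 9.16 ≈ 9.

9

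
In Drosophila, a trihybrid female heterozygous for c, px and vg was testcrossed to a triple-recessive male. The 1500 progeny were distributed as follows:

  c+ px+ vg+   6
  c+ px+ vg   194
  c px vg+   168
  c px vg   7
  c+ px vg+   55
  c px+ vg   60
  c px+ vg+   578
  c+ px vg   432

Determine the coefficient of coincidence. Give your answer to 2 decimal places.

The two most frequent reciprocal classes, c px+ vg+ and c+ px vg, are the parental types, so the F1 was c px+ vg+ / c+ px vg.
The two rarest classes, c+ px+ vg+ and c px vg, are the double crossovers. Comparing them with the parentals, only the c allele has switched, so c is the middle locus and the order is vg – c – px.
vg–c: (115 + 13)/1500 = 0.0853; c–px: (362 + 13)/1500 = 0.2500.
Expected DCO frequency = 0.0853 × 0.2500 ≈ 0.02133; observed = 13/1500 ≈ 0.00867.
Coefficient of coincidence = 0.00867/0.02133 ≈ 0.41.

0.41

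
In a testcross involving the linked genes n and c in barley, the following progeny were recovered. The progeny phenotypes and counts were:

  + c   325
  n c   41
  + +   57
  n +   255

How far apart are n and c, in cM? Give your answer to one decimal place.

The two most frequent classes, + c (325) and n + (255), are the parental types, so the F1 was + c / n +.
The recombinant classes are + + and n c: 57 + 41 = 98.
Recombination frequency = 98/678 = 0.1445 ≈ 14.5%, i.e. 14.5 cM.

14.5 cM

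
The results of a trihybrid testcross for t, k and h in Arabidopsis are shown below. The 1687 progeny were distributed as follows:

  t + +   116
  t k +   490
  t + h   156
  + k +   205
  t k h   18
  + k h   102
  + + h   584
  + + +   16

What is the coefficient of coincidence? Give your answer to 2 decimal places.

0.58

The two most frequent reciprocal classes, t k + and + + h, are the parental types, so the F1 was t k + / + + h.
The two rarest classes, t k h and + + +, are the double crossovers. Comparing them with the parentals, only the h allele has switched, so h is the middle locus and the order is k – h – t.
k–h: (218 + 34)/1687 = 0.1494; h–t: (361 + 34)/1687 = 0.2341.
Expected DCO frequency = 0.1494 × 0.2341 ≈ 0.03497; observed = 34/1687 ≈ 0.02015.
Coefficient of coincidence = 0.02015/0.03497 ≈ 0.58.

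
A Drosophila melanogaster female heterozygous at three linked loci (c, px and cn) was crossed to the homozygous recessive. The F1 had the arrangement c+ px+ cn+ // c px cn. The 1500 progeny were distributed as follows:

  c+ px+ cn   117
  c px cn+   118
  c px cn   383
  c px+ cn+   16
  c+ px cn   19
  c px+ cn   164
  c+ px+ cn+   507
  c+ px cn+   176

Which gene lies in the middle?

c

The two rarest classes, c px+ cn+ and c+ px cn, are the double crossovers. Comparing them with the parentals, only the c allele has switched, so c is the middle locus and the order is px – c – cn.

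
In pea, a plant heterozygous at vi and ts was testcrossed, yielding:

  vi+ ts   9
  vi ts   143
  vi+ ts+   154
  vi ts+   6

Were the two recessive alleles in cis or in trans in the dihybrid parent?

The two most frequent classes are vi+ ts+ (154) and vi ts (143); these are the parental (non-recombinant) types.
So the F1 carried vi+ ts+ on one chromosome and vi ts on the other — the recessive alleles are on the same chromosome (cis / coupling).

cis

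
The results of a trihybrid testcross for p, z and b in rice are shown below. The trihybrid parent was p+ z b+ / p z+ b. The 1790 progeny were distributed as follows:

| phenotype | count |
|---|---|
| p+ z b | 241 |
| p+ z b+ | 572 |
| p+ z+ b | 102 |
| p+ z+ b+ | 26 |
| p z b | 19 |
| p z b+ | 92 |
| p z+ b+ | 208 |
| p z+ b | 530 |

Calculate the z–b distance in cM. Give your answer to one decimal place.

27.6 cM

The two rarest classes, p+ z+ b+ and p z b, are the double crossovers. Comparing them with the parentals, only the z allele has switched, so z is the middle locus and the order is p – z – b.
Crossovers in the z–b interval produce the single-crossover classes p+ z b and p z+ b+ (241 + 208 = 449) plus the double crossovers (45).
RF(z–b) = (449 + 45) / 1790 = 494/1790 = 0.2760 → 27.6 cM.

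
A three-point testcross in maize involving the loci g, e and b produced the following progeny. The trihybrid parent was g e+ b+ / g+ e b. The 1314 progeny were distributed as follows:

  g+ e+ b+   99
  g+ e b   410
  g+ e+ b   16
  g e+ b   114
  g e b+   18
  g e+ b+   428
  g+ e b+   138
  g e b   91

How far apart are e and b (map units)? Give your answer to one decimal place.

21.8 map units

The two rarest classes, g e b+ and g+ e+ b, are the double crossovers. Comparing them with the parentals, only the e allele has switched, so e is the middle locus and the order is g – e – b.
Crossovers in the e–b interval produce the single-crossover classes g e+ b and g+ e b+ (114 + 138 = 252) plus the double crossovers (34).
RF(e–b) = (252 + 34) / 1314 = 286/1314 = 0.2177 → 21.8 map units.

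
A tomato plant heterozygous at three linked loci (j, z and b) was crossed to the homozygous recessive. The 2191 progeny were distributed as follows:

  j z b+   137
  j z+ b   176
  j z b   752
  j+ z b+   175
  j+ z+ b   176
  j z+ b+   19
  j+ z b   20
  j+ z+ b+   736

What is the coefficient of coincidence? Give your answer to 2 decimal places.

0.62

The two most frequent reciprocal classes, j z b and j+ z+ b+, are the parental types, so the F1 was j z b / j+ z+ b+.
The two rarest classes, j+ z b and j z+ b+, are the double crossovers. Comparing them with the parentals, only the j allele has switched, so j is the middle locus and the order is b – j – z.
b–j: (313 + 39)/2191 = 0.1607; j–z: (351 + 39)/2191 = 0.1780.
Expected DCO frequency = 0.1607 × 0.1780 ≈ 0.02860; observed = 39/2191 ≈ 0.01780.
Coefficient of coincidence = 0.01780/0.02860 ≈ 0.62.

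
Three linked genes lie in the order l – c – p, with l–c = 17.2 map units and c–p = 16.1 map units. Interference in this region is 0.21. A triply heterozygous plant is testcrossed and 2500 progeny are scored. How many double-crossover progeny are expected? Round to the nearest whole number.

Map distances give recombination frequencies of 0.172 and 0.161 for the two intervals.
With interference 0.21 (so coincidence = 0.79), expected double-crossover frequency = 0.172 × 0.161 × 0.79 = 0.02188.
Expected number = 0.02188 × 2500 = 54.69 ≈ 55.

55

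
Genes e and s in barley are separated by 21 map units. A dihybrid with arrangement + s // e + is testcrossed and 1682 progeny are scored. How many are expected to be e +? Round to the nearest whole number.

664

A map distance of 21 map units corresponds to a recombination frequency of 0.210.
The F1 is + s / e +, so e + is a parental gamete class with expected frequency (1 − r)/2 = 0.790/2 = 0.3950.
Expected number = 0.3950 × 1682 = 664.39 ≈ 664.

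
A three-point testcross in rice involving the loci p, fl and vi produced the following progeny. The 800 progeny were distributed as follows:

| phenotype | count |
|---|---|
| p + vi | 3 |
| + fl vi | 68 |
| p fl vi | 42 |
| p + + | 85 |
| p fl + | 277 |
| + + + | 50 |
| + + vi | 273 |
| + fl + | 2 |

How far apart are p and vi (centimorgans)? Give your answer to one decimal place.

12.1 centimorgans

The two most frequent reciprocal classes, + + vi and p fl +, are the parental types, so the F1 was + + vi / p fl +.
The two rarest classes, p + vi and + fl +, are the double crossovers. Comparing them with the parentals, only the p allele has switched, so p is the middle locus and the order is fl – p – vi.
Crossovers in the p–vi interval produce the single-crossover classes + + + and p fl vi (50 + 42 = 92) plus the double crossovers (5).
RF(p–vi) = (92 + 5) / 800 = 97/800 = 0.1212 → 12.1 centimorgans.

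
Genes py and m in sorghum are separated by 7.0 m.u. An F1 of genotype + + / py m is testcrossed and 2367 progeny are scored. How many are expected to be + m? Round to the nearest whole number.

83

A map distance of 7.0 m.u. corresponds to a recombination frequency of 0.070.
The F1 is + + / py m, so + m is a recombinant gamete class with expected frequency r/2 = 0.070/2 = 0.0350.
Expected number = 0.0350 × 2367 = 82.85 ≈ 83.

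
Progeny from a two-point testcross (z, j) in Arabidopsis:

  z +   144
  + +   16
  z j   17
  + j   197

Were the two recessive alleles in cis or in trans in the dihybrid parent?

trans

The two most frequent classes are + j (197) and z + (144); these are the parental (non-recombinant) types.
So the F1 carried + j on one chromosome and z + on the other — the recessive alleles are on opposite chromosomes (trans / repulsion).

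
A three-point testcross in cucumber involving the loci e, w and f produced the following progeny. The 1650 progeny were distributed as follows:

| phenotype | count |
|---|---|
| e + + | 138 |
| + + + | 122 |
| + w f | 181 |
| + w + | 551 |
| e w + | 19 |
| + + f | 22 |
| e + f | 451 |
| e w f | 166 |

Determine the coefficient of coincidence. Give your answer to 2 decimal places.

0.57

The two most frequent reciprocal classes, + w + and e + f, are the parental types, so the F1 was + w + / e + f.
The two rarest classes, e w + and + + f, are the double crossovers. Comparing them with the parentals, only the e allele has switched, so e is the middle locus and the order is f – e – w.
f–e: (319 + 41)/1650 = 0.2182; e–w: (288 + 41)/1650 = 0.1994.
Expected DCO frequency = 0.2182 × 0.1994 ≈ 0.04351; observed = 41/1650 ≈ 0.02485.
Coefficient of coincidence = 0.02485/0.04351 ≈ 0.57.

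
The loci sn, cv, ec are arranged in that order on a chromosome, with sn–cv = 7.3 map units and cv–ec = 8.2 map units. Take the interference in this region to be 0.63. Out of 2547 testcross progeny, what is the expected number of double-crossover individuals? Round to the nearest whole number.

6

Map distances give recombination frequencies of 0.073 and 0.082 for the two intervals.
With interference 0.63 (so coincidence = 0.37), expected double-crossover frequency = 0.073 × 0.082 × 0.37 = 0.00221.
Expected number = 0.00221 × 2547 = 5.64 ≈ 6.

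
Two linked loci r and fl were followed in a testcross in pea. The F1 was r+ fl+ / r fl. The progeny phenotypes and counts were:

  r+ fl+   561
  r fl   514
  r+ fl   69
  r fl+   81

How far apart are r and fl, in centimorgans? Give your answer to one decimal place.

12.2 centimorgans

The recombinant classes are r+ fl and r fl+: 69 + 81 = 150.
Recombination frequency = 150/1225 = 0.1224 ≈ 12.2%, i.e. 12.2 centimorgans.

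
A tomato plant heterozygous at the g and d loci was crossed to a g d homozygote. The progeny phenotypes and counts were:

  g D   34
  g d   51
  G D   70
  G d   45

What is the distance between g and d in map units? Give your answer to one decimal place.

The two most frequent classes, G D (70) and g d (51), are the parental types, so the F1 was G D / g d.
The recombinant classes are G d and g D: 45 + 34 = 79.
Recombination frequency = 79/200 = 0.3950 ≈ 39.5%, i.e. 39.5 map units.

39.5 map units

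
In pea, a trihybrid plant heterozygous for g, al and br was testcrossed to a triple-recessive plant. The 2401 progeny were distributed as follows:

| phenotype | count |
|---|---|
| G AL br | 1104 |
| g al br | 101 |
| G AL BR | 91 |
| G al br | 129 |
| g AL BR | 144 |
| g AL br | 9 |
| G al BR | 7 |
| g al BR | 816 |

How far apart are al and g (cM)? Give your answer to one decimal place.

The two most frequent reciprocal classes, g al BR and G AL br, are the parental types, so the F1 was g al BR / G AL br.
The two rarest classes, G al BR and g AL br, are the double crossovers. Comparing them with the parentals, only the g allele has switched, so g is the middle locus and the order is br – g – al.
Crossovers in the g–al interval produce the single-crossover classes g AL BR and G al br (144 + 129 = 273) plus the double crossovers (16).
RF(g–al) = (273 + 16) / 2401 = 289/2401 = 0.1204 → 12.0 cM.

12.0 cM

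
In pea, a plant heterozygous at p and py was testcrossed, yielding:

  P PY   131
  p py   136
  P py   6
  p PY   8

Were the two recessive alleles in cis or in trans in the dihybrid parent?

The two most frequent classes are P PY (131) and p py (136); these are the parental (non-recombinant) types.
So the F1 carried P PY on one chromosome and p py on the other — the recessive alleles are on the same chromosome (cis / coupling).

cis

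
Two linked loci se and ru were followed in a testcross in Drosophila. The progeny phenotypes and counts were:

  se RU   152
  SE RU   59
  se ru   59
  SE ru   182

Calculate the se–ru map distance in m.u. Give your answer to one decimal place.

26.1 m.u.

The two most frequent classes, SE ru (182) and se RU (152), are the parental types, so the F1 was SE ru / se RU.
The recombinant classes are SE RU and se ru: 59 + 59 = 118.
Recombination frequency = 118/452 = 0.2611 ≈ 26.1%, i.e. 26.1 m.u.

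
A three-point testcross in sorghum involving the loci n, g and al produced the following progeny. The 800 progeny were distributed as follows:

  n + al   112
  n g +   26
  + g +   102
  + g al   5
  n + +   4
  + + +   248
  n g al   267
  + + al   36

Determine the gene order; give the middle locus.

The two most frequent reciprocal classes, n g al and + + +, are the parental types, so the F1 was n g al / + + +.
The two rarest classes, + g al and n + +, are the double crossovers. Comparing them with the parentals, only the n allele has switched, so n is the middle locus and the order is g – n – al.

n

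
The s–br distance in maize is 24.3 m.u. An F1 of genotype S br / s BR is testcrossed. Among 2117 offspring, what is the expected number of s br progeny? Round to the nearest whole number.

257

A map distance of 24.3 m.u. corresponds to a recombination frequency of 0.243.
The F1 is S br / s BR, so s br is a recombinant gamete class with expected frequency r/2 = 0.243/2 = 0.1215.
Expected number = 0.1215 × 2117 = 257.22 ≈ 257.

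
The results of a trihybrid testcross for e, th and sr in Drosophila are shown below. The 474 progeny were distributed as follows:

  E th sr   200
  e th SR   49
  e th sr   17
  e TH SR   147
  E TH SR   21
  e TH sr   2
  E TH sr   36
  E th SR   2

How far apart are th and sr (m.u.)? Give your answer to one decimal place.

The two most frequent reciprocal classes, e TH SR and E th sr, are the parental types, so the F1 was e TH SR / E th sr.
The two rarest classes, e TH sr and E th SR, are the double crossovers. Comparing them with the parentals, only the sr allele has switched, so sr is the middle locus and the order is e – sr – th.
Crossovers in the sr–th interval produce the single-crossover classes e th SR and E TH sr (49 + 36 = 85) plus the double crossovers (4).
RF(sr–th) = (85 + 4) / 474 = 89/474 = 0.1878 → 18.8 m.u.

18.8 m.u.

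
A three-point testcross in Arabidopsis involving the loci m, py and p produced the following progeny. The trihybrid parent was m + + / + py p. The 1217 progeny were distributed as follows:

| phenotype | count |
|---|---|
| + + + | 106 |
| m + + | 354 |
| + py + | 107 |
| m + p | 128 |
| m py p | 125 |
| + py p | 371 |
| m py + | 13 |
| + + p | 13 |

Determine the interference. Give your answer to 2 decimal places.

The two rarest classes, m py + and + + p, are the double crossovers. Comparing them with the parentals, only the py allele has switched, so py is the middle locus and the order is m – py – p.
m–py: (231 + 26)/1217 = 0.2112; py–p: (235 + 26)/1217 = 0.2145.
Expected DCO frequency = 0.2112 × 0.2145 ≈ 0.04530; observed = 26/1217 ≈ 0.02136.
Coefficient of coincidence = 0.02136/0.04530 ≈ 0.47; interference = 1 − 0.47 = 0.53.

0.53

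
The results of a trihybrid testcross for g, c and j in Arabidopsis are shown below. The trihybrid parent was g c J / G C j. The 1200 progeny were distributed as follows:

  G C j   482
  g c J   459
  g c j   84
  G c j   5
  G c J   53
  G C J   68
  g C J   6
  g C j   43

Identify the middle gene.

The two rarest classes, g C J and G c j, are the double crossovers. Comparing them with the parentals, only the c allele has switched, so c is the middle locus and the order is g – c – j.

c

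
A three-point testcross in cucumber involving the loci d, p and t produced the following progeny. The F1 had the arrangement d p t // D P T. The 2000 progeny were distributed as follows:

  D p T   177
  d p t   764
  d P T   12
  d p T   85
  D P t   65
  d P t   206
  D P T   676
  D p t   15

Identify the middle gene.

d

The two rarest classes, D p t and d P T, are the double crossovers. Comparing them with the parentals, only the d allele has switched, so d is the middle locus and the order is p – d – t.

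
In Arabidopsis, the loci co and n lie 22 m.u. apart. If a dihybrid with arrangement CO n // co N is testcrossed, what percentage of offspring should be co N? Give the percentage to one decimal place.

A map distance of 22 m.u. corresponds to a recombination frequency of 0.220.
The F1 is CO n / co N, so co N is a parental gamete class with expected frequency (1 − r)/2 = 0.780/2 = 0.3900.
That is 0.3900 = 39.0% of the progeny.

39.0%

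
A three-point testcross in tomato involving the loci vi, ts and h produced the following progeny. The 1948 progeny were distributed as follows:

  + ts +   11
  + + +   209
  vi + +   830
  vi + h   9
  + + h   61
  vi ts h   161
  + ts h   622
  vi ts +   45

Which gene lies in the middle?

h

The two most frequent reciprocal classes, vi + + and + ts h, are the parental types, so the F1 was vi + + / + ts h.
The two rarest classes, vi + h and + ts +, are the double crossovers. Comparing them with the parentals, only the h allele has switched, so h is the middle locus and the order is ts – h – vi.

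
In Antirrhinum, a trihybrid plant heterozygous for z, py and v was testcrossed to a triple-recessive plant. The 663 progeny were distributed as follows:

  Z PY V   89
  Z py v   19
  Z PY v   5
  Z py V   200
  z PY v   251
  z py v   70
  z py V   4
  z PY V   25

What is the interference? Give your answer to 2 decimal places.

0.33

The two most frequent reciprocal classes, z PY v and Z py V, are the parental types, so the F1 was z PY v / Z py V.
The two rarest classes, Z PY v and z py V, are the double crossovers. Comparing them with the parentals, only the z allele has switched, so z is the middle locus and the order is v – z – py.
v–z: (44 + 9)/663 = 0.0799; z–py: (159 + 9)/663 = 0.2534.
Expected DCO frequency = 0.0799 × 0.2534 ≈ 0.02025; observed = 9/663 ≈ 0.01357.
Coefficient of coincidence = 0.01357/0.02025 ≈ 0.67; interference = 1 − 0.67 = 0.33.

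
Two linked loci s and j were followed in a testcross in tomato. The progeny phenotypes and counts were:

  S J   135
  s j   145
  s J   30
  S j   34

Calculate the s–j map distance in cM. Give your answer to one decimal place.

The two most frequent classes, S J (135) and s j (145), are the parental types, so the F1 was S J / s j.
The recombinant classes are S j and s J: 34 + 30 = 64.
Recombination frequency = 64/344 = 0.1860 ≈ 18.6%, i.e. 18.6 cM.

18.6 cM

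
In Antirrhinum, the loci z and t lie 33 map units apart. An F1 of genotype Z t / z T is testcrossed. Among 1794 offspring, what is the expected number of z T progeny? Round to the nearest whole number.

A map distance of 33 map units corresponds to a recombination frequency of 0.330.
The F1 is Z t / z T, so z T is a parental gamete class with expected frequency (1 − r)/2 = 0.670/2 = 0.3350.
Expected number = 0.3350 × 1794 = 600.99 ≈ 601.

601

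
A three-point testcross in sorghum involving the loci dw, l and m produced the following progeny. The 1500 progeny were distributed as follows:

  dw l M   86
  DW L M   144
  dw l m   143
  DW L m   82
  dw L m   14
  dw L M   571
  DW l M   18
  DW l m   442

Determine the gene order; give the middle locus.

The two most frequent reciprocal classes, DW l m and dw L M, are the parental types, so the F1 was DW l m / dw L M.
The two rarest classes, DW l M and dw L m, are the double crossovers. Comparing them with the parentals, only the m allele has switched, so m is the middle locus and the order is dw – m – l.

m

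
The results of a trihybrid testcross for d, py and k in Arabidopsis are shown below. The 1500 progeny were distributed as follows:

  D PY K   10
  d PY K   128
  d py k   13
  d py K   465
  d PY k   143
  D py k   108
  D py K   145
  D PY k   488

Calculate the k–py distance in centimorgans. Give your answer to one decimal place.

The two most frequent reciprocal classes, D PY k and d py K, are the parental types, so the F1 was D PY k / d py K.
The two rarest classes, D PY K and d py k, are the double crossovers. Comparing them with the parentals, only the k allele has switched, so k is the middle locus and the order is py – k – d.
Crossovers in the py–k interval produce the single-crossover classes D py k and d PY K (108 + 128 = 236) plus the double crossovers (23).
RF(py–k) = (236 + 23) / 1500 = 259/1500 = 0.1727 → 17.3 centimorgans.

17.3 centimorgans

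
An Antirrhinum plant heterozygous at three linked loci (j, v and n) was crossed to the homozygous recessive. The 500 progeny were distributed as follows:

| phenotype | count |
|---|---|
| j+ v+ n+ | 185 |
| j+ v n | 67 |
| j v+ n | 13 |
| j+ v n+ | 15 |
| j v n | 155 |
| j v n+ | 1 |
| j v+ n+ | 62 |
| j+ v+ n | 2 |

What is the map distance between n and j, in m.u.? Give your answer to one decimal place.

26.4 m.u.

The two most frequent reciprocal classes, j+ v+ n+ and j v n, are the parental types, so the F1 was j+ v+ n+ / j v n.
The two rarest classes, j+ v+ n and j v n+, are the double crossovers. Comparing them with the parentals, only the n allele has switched, so n is the middle locus and the order is v – n – j.
Crossovers in the n–j interval produce the single-crossover classes j v+ n+ and j+ v n (62 + 67 = 129) plus the double crossovers (3).
RF(n–j) = (129 + 3) / 500 = 132/500 = 0.2640 → 26.4 m.u.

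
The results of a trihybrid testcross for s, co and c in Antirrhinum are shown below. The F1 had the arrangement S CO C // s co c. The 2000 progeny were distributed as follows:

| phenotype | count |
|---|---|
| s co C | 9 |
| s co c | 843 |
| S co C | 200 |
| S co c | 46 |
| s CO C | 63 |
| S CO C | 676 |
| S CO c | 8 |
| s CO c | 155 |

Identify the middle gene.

c

The two rarest classes, S CO c and s co C, are the double crossovers. Comparing them with the parentals, only the c allele has switched, so c is the middle locus and the order is co – c – s.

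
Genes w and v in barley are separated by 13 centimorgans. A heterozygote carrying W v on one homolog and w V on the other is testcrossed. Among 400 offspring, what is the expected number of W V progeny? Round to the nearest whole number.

26

A map distance of 13 centimorgans corresponds to a recombination frequency of 0.130.
The F1 is W v / w V, so W V is a recombinant gamete class with expected frequency r/2 = 0.130/2 = 0.0650.
Expected number = 0.0650 × 400 = 26.00 ≈ 26.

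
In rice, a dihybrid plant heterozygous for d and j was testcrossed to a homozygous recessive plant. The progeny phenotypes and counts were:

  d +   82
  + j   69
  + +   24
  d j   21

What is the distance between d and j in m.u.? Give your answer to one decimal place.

The two most frequent classes, + j (69) and d + (82), are the parental types, so the F1 was + j / d +.
The recombinant classes are + + and d j: 24 + 21 = 45.
Recombination frequency = 45/196 = 0.2296 ≈ 23.0%, i.e. 23.0 m.u.

23.0 m.u.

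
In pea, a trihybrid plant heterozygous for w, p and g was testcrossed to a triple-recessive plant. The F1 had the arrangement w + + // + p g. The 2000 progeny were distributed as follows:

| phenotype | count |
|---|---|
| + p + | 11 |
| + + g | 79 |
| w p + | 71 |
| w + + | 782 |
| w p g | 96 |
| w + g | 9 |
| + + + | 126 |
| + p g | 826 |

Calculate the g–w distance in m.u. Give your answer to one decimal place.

12.1 m.u.

The two rarest classes, w + g and + p +, are the double crossovers. Comparing them with the parentals, only the g allele has switched, so g is the middle locus and the order is p – g – w.
Crossovers in the g–w interval produce the single-crossover classes + + + and w p g (126 + 96 = 222) plus the double crossovers (20).
RF(g–w) = (222 + 20) / 2000 = 242/2000 = 0.1210 → 12.1 m.u.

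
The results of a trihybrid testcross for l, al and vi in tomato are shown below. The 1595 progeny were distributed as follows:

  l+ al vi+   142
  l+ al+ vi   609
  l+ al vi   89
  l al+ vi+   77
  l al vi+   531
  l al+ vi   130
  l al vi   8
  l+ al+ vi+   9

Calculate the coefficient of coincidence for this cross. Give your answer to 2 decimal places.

0.51

The two most frequent reciprocal classes, l+ al+ vi and l al vi+, are the parental types, so the F1 was l+ al+ vi / l al vi+.
The two rarest classes, l+ al+ vi+ and l al vi, are the double crossovers. Comparing them with the parentals, only the vi allele has switched, so vi is the middle locus and the order is al – vi – l.
al–vi: (166 + 17)/1595 = 0.1147; vi–l: (272 + 17)/1595 = 0.1812.
Expected DCO frequency = 0.1147 × 0.1812 ≈ 0.02078; observed = 17/1595 ≈ 0.01066.
Coefficient of coincidence = 0.01066/0.02078 ≈ 0.51.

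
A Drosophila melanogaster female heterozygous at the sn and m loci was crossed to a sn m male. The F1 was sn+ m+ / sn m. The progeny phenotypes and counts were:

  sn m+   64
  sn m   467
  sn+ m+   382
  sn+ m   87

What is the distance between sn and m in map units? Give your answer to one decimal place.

15.1 map units

The recombinant classes are sn+ m and sn m+: 87 + 64 = 151.
Recombination frequency = 151/1000 = 0.1510 ≈ 15.1%, i.e. 15.1 map units.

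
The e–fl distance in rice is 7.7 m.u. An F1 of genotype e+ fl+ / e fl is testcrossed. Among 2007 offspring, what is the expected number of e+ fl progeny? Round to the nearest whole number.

77

A map distance of 7.7 m.u. corresponds to a recombination frequency of 0.077.
The F1 is e+ fl+ / e fl, so e+ fl is a recombinant gamete class with expected frequency r/2 = 0.077/2 = 0.0385.
Expected number = 0.0385 × 2007 = 77.27 ≈ 77.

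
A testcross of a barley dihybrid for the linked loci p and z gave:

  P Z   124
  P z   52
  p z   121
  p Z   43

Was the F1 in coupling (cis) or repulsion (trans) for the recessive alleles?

cis

The two most frequent classes are P Z (124) and p z (121); these are the parental (non-recombinant) types.
So the F1 carried P Z on one chromosome and p z on the other — the recessive alleles are on the same chromosome (cis / coupling).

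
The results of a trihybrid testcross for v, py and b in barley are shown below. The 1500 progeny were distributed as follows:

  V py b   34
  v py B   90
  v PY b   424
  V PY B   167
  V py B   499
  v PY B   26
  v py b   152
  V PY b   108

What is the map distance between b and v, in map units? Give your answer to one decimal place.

The two most frequent reciprocal classes, V py B and v PY b, are the parental types, so the F1 was V py B / v PY b.
The two rarest classes, V py b and v PY B, are the double crossovers. Comparing them with the parentals, only the b allele has switched, so b is the middle locus and the order is py – b – v.
Crossovers in the b–v interval produce the single-crossover classes v py B and V PY b (90 + 108 = 198) plus the double crossovers (60).
RF(b–v) = (198 + 60) / 1500 = 258/1500 = 0.1720 → 17.2 map units.

17.2 map units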